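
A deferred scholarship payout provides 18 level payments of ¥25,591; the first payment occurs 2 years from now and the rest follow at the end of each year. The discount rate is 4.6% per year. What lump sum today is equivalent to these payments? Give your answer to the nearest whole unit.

¥295,145

Ordinary annuity of 18 payments, first payment at period 2.
Periodic rate r = 0.046 per year.
The ordinary-annuity PV formula values the stream one period before the first payment (period 1); discount that back 1 periods:
PV₀ = 25,591 × [1 − (1+r)^−18] / r × (1+r)^−1 = ¥295,145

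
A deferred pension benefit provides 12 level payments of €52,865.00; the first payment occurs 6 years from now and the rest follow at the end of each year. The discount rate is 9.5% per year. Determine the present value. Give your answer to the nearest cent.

€234,526.48

Ordinary annuity of 12 payments, first payment at period 6.
Periodic rate r = 0.095 per year.
The ordinary-annuity PV formula values the stream one period before the first payment (period 5); discount that back 5 periods:
PV₀ = 52,865 × [1 − (1+r)^−12] / r × (1+r)^−5 = €234,526.48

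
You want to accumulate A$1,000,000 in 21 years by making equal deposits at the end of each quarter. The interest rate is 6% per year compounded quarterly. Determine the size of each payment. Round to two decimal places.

Level ordinary annuity; solve FV = PMT × [((1+r)^n − 1)/r] for PMT.
Periodic rate r = 0.06/4 per quarter; n is counted in quarters.
With n = 84: PMT = 1,000,000 / ([((1+r)^n − 1)/r]) = A$6,017.84

A$6,017.84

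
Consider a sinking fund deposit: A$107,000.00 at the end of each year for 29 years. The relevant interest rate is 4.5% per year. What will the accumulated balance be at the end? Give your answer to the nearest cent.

This is an ordinary annuity: 29 deposits of A$107,000.00 at the end of each year.
Periodic rate r = 0.045 per year.
FV = PMT × [((1+r)^n − 1)/r] = 107,000 × [(1+r)^29 − 1] / r = A$6,144,264.55

A$6,144,264.55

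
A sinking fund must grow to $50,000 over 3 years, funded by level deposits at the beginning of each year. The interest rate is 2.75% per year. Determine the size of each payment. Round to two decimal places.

$15,782.60

Level annuity due; solve FV = PMT × [((1+r)^n − 1)/r] × (1+r) for PMT.
Periodic rate r = 0.0275 per year.
With n = 3: PMT = 50,000 / ([((1+r)^n − 1)/r] × (1+r)) = $15,782.60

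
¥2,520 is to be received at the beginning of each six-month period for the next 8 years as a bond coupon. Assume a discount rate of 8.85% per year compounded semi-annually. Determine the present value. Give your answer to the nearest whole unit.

¥29,724

This is an annuity due: 16 payments of ¥2,520 at the beginning of each six-month period.
Periodic rate r = 0.0885/2 per half-year; n is counted in half-years.
PV = PMT × [(1 − (1+r)^−n)/r] × (1+r) = 2,520 × [1 − (1+r)^−16] / r × (1+r) = ¥29,724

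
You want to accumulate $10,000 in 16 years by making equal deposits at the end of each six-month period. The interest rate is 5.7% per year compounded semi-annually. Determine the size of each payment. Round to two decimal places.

Level ordinary annuity; solve FV = PMT × [((1+r)^n − 1)/r] for PMT.
Periodic rate r = 0.057/2 per half-year; n is counted in half-years.
With n = 32: PMT = 10,000 / ([((1+r)^n − 1)/r]) = $195.51

$195.51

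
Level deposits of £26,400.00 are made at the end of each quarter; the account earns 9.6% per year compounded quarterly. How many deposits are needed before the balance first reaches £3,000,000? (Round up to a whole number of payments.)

56 payments

Periodic rate r = 0.096/4 per quarter; n is counted in quarters.
Ordinary annuity FV: 3,000,000 = 26,400 × [((1+r)^n − 1)/r].
(1+r)^n = 1 + 3,000,000 × r / 26,400, so n = ln(1 + 3,000,000·r/26,400) / ln(1+r) = 55.48.
Round up to a whole number of payments: n = 56.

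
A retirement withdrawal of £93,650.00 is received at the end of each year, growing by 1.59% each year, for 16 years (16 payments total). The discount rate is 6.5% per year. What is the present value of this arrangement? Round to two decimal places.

£1,011,043.26

Periodic rate r = 0.065 per year.
Growing ordinary annuity: PV = PMT₁ × [1 − ((1+g)/(1+r))^n] / (r − g) = 93,650 × [1 − ((1+0.0159)/(1+r))^16] / (r − 0.0159) = £1,011,043.26.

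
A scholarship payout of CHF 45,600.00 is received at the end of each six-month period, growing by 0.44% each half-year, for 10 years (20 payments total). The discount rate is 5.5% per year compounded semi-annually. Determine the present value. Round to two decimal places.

CHF 721,316.58

Periodic rate r = 0.055/2 per half-year; n is counted in half-years.
Growing ordinary annuity: PV = PMT₁ × [1 − ((1+g)/(1+r))^n] / (r − g) = 45,600 × [1 − ((1+0.0044)/(1+r))^20] / (r − 0.0044) = CHF 721,316.58.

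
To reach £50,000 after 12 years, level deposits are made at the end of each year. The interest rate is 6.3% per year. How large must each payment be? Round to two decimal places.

Level ordinary annuity; solve FV = PMT × [((1+r)^n − 1)/r] for PMT.
Periodic rate r = 0.063 per year.
With n = 12: PMT = 50,000 / ([((1+r)^n − 1)/r]) = £2,912.33

£2,912.33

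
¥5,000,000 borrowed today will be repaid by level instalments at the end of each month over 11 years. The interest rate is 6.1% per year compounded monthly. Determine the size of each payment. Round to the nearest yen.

Level ordinary annuity; solve PV = PMT × [(1 − (1+r)^−n)/r] for PMT.
Periodic rate r = 0.061/12 per month; n is counted in months.
With n = 132: PMT = 5,000,000 / ([(1 − (1+r)^−n)/r]) = ¥52,090

¥52,090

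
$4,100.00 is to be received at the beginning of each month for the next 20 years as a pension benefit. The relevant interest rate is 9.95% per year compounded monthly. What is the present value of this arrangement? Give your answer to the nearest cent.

This is an annuity due: 240 payments of $4,100.00 at the beginning of each month.
Periodic rate r = 0.0995/12 per month; n is counted in months.
PV = PMT × [(1 − (1+r)^−n)/r] × (1+r) = 4,100 × [1 − (1+r)^−240] / r × (1+r) = $429,858.32

$429,858.32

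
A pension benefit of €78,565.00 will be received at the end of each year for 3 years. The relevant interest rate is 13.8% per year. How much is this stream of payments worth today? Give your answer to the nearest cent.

This is an ordinary annuity: 3 payments of €78,565.00 at the end of each year.
Periodic rate r = 0.138 per year.
PV = PMT × [(1 − (1+r)^−n)/r] = 78,565 × [1 − (1+r)^−3] / r = €183,012.90

€183,012.90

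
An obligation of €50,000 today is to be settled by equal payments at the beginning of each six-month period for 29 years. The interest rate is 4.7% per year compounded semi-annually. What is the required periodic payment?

€1,551.29

Level annuity due; solve PV = PMT × [(1 − (1+r)^−n)/r] × (1+r) for PMT.
Periodic rate r = 0.047/2 per half-year; n is counted in half-years.
With n = 58: PMT = 50,000 / ([(1 − (1+r)^−n)/r] × (1+r)) = €1,551.29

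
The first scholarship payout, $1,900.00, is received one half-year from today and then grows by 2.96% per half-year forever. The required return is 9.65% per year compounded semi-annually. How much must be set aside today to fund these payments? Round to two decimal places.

$101,876.68

Periodic rate r = 0.0965/2 per half-year.
Growing perpetuity (Gordon): PV = PMT₁ / (r − g) = 1,900 / (r − 0.0296) = $101,876.68.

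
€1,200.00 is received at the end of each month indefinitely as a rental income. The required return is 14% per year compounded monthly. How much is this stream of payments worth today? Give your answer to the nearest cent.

Periodic rate r = 0.14/12 per month.
Level perpetuity: PV = PMT / r = 1,200 / (0.14/12) = €102,857.14.

€102,857.14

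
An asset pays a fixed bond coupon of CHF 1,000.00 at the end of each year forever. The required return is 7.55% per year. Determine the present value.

CHF 13,245.03

Periodic rate r = 0.0755 per year.
Level perpetuity: PV = PMT / r = 1,000 / (0.0755) = CHF 13,245.03.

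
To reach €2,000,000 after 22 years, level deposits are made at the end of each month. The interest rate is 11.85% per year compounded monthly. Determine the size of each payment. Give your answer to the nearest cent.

€1,594.54

Level ordinary annuity; solve FV = PMT × [((1+r)^n − 1)/r] for PMT.
Periodic rate r = 0.1185/12 per month; n is counted in months.
With n = 264: PMT = 2,000,000 / ([((1+r)^n − 1)/r]) = €1,594.54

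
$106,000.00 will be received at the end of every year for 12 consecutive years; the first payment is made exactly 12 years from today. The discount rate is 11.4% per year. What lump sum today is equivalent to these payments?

Ordinary annuity of 12 payments, first payment at period 12.
Periodic rate r = 0.114 per year.
The ordinary-annuity PV formula values the stream one period before the first payment (period 11); discount that back 11 periods:
PV₀ = 106,000 × [1 − (1+r)^−12] / r × (1+r)^−11 = $205,940.22

$205,940.22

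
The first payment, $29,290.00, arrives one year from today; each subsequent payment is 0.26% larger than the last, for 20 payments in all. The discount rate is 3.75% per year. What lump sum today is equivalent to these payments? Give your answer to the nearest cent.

Periodic rate r = 0.0375 per year.
Growing ordinary annuity: PV = PMT₁ × [1 − ((1+g)/(1+r))^n] / (r − g) = 29,290 × [1 − ((1+0.0026)/(1+r))^20] / (r − 0.0026) = $415,918.39.

$415,918.39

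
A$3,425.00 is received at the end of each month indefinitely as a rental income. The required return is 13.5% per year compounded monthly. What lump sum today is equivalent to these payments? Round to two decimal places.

Periodic rate r = 0.135/12 per month.
Level perpetuity: PV = PMT / r = 3,425 / (0.135/12) = A$304,444.44.

A$304,444.44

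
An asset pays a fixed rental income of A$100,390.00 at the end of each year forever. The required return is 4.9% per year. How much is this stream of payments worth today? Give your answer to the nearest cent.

A$2,048,775.51

Periodic rate r = 0.049 per year.
Level perpetuity: PV = PMT / r = 100,390 / (0.049) = A$2,048,775.51.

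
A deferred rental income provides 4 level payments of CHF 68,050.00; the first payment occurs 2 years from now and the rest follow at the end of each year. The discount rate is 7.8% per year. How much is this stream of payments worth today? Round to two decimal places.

Ordinary annuity of 4 payments, first payment at period 2.
Periodic rate r = 0.078 per year.
The ordinary-annuity PV formula values the stream one period before the first payment (period 1); discount that back 1 periods:
PV₀ = 68,050 × [1 − (1+r)^−4] / r × (1+r)^−1 = CHF 210,016.02

CHF 210,016.02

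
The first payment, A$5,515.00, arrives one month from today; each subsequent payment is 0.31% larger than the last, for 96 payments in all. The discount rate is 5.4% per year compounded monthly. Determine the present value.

A$493,650.82

Periodic rate r = 0.054/12 per month; n is counted in months.
Growing ordinary annuity: PV = PMT₁ × [1 − ((1+g)/(1+r))^n] / (r − g) = 5,515 × [1 − ((1+0.0031)/(1+r))^96] / (r − 0.0031) = A$493,650.82.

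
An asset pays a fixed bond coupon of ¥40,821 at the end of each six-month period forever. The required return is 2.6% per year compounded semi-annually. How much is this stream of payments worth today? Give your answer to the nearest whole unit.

¥3,140,077

Periodic rate r = 0.026/2 per half-year.
Level perpetuity: PV = PMT / r = 40,821 / (0.026/2) = ¥3,140,077.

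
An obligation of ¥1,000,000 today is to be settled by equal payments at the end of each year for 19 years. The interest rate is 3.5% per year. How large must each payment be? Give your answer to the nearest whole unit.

Level ordinary annuity; solve PV = PMT × [(1 − (1+r)^−n)/r] for PMT.
Periodic rate r = 0.035 per year.
With n = 19: PMT = 1,000,000 / ([(1 − (1+r)^−n)/r]) = ¥72,940

¥72,940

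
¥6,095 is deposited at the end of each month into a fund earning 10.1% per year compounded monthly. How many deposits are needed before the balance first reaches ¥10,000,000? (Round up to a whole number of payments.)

Periodic rate r = 0.101/12 per month; n is counted in months.
Ordinary annuity FV: 10,000,000 = 6,095 × [((1+r)^n − 1)/r].
(1+r)^n = 1 + 10,000,000 × r / 6,095, so n = ln(1 + 10,000,000·r/6,095) / ln(1+r) = 321.57.
Round up to a whole number of payments: n = 322.

322 payments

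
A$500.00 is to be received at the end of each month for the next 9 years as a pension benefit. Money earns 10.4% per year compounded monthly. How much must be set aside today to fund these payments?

This is an ordinary annuity: 108 payments of A$500.00 at the end of each month.
Periodic rate r = 0.104/12 per month; n is counted in months.
PV = PMT × [(1 − (1+r)^−n)/r] = 500 × [1 − (1+r)^−108] / r = A$34,974.33

A$34,974.33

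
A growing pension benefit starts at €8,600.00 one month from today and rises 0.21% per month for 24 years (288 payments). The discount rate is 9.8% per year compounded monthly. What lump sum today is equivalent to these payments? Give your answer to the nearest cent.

Periodic rate r = 0.098/12 per month; n is counted in months.
Growing ordinary annuity: PV = PMT₁ × [1 − ((1+g)/(1+r))^n] / (r − g) = 8,600 × [1 − ((1+0.0021)/(1+r))^288] / (r − 0.0021) = €1,168,339.98.

€1,168,339.98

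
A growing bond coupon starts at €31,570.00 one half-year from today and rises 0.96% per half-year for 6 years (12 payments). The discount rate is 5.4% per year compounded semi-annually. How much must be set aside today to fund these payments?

€336,375.71

Periodic rate r = 0.054/2 per half-year; n is counted in half-years.
Growing ordinary annuity: PV = PMT₁ × [1 − ((1+g)/(1+r))^n] / (r − g) = 31,570 × [1 − ((1+0.0096)/(1+r))^12] / (r − 0.0096) = €336,375.71.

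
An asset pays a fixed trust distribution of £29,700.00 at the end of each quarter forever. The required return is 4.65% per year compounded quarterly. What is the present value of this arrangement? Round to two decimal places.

£2,554,838.71

Periodic rate r = 0.0465/4 per quarter.
Level perpetuity: PV = PMT / r = 29,700 / (0.0465/4) = £2,554,838.71.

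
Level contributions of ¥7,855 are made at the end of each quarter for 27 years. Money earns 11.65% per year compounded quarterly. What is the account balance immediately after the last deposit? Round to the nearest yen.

This is an ordinary annuity: 108 deposits of ¥7,855 at the end of each quarter.
Periodic rate r = 0.1165/4 per quarter; n is counted in quarters.
FV = PMT × [((1+r)^n − 1)/r] = 7,855 × [(1+r)^108 − 1] / r = ¥5,720,456

¥5,720,456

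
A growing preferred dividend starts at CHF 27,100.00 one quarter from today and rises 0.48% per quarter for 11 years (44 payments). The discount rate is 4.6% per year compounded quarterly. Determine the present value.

Periodic rate r = 0.046/4 per quarter; n is counted in quarters.
Growing ordinary annuity: PV = PMT₁ × [1 − ((1+g)/(1+r))^n] / (r − g) = 27,100 × [1 − ((1+0.0048)/(1+r))^44] / (r − 0.0048) = CHF 1,025,526.52.

CHF 1,025,526.52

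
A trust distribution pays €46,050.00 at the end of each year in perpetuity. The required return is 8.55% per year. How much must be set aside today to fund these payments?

€538,596.49

Periodic rate r = 0.0855 per year.
Level perpetuity: PV = PMT / r = 46,050 / (0.0855) = €538,596.49.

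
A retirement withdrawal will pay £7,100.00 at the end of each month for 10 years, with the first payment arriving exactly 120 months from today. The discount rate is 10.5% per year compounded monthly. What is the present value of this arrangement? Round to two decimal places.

Ordinary annuity of 120 payments, first payment at period 120.
Periodic rate r = 0.105/12 per month; n is counted in months.
The ordinary-annuity PV formula values the stream one period before the first payment (period 119); discount that back 119 periods:
PV₀ = 7,100 × [1 − (1+r)^−120] / r × (1+r)^−119 = £186,591.38

£186,591.38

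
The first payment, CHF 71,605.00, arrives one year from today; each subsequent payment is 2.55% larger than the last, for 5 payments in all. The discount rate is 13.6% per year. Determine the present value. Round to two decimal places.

Periodic rate r = 0.136 per year.
Growing ordinary annuity: PV = PMT₁ × [1 − ((1+g)/(1+r))^n] / (r − g) = 71,605 × [1 − ((1+0.0255)/(1+r))^5] / (r − 0.0255) = CHF 259,529.88.

CHF 259,529.88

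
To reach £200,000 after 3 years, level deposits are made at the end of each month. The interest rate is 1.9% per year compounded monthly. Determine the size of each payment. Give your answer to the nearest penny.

Level ordinary annuity; solve FV = PMT × [((1+r)^n − 1)/r] for PMT.
Periodic rate r = 0.019/12 per month; n is counted in months.
With n = 36: PMT = 200,000 / ([((1+r)^n − 1)/r]) = £5,403.12

£5,403.12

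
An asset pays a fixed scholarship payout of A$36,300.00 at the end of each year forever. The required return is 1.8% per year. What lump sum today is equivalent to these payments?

Periodic rate r = 0.018 per year.
Level perpetuity: PV = PMT / r = 36,300 / (0.018) = A$2,016,666.67.

A$2,016,666.67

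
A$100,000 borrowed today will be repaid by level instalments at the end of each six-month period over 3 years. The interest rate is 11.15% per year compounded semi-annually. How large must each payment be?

Level ordinary annuity; solve PV = PMT × [(1 − (1+r)^−n)/r] for PMT.
Periodic rate r = 0.1115/2 per half-year; n is counted in half-years.
With n = 6: PMT = 100,000 / ([(1 − (1+r)^−n)/r]) = A$20,065.51

A$20,065.51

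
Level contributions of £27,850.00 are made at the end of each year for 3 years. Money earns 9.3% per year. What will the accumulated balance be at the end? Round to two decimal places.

This is an ordinary annuity: 3 deposits of £27,850.00 at the end of each year.
Periodic rate r = 0.093 per year.
FV = PMT × [((1+r)^n − 1)/r] = 27,850 × [(1+r)^3 − 1] / r = £91,561.02

£91,561.02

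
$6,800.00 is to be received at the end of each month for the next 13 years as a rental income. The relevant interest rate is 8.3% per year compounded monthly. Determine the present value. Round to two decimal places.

This is an ordinary annuity: 156 payments of $6,800.00 at the end of each month.
Periodic rate r = 0.083/12 per month; n is counted in months.
PV = PMT × [(1 − (1+r)^−n)/r] = 6,800 × [1 − (1+r)^−156] / r = $647,687.41

$647,687.41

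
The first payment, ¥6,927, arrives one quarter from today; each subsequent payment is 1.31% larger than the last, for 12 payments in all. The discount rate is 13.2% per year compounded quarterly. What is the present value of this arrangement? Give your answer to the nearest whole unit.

Periodic rate r = 0.132/4 per quarter; n is counted in quarters.
Growing ordinary annuity: PV = PMT₁ × [1 − ((1+g)/(1+r))^n] / (r − g) = 6,927 × [1 − ((1+0.0131)/(1+r))^12] / (r − 0.0131) = ¥72,467.

¥72,467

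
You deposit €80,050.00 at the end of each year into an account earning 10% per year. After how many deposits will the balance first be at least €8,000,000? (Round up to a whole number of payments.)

26 payments

Periodic rate r = 0.1 per year.
Ordinary annuity FV: 8,000,000 = 80,050 × [((1+r)^n − 1)/r].
(1+r)^n = 1 + 8,000,000 × r / 80,050, so n = ln(1 + 8,000,000·r/80,050) / ln(1+r) = 25.15.
Round up to a whole number of payments: n = 26.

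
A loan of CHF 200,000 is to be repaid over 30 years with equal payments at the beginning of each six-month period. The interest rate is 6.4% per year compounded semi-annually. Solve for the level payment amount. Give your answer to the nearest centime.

Level annuity due; solve PV = PMT × [(1 − (1+r)^−n)/r] × (1+r) for PMT.
Periodic rate r = 0.064/2 per half-year; n is counted in half-years.
With n = 60: PMT = 200,000 / ([(1 − (1+r)^−n)/r] × (1+r)) = CHF 7,305.26

CHF 7,305.26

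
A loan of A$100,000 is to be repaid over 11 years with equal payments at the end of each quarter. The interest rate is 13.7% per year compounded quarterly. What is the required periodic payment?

Level ordinary annuity; solve PV = PMT × [(1 − (1+r)^−n)/r] for PMT.
Periodic rate r = 0.137/4 per quarter; n is counted in quarters.
With n = 44: PMT = 100,000 / ([(1 − (1+r)^−n)/r]) = A$4,432.14

A$4,432.14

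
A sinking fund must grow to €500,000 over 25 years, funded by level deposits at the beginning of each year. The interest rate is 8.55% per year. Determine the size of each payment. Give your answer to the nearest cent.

Level annuity due; solve FV = PMT × [((1+r)^n − 1)/r] × (1+r) for PMT.
Periodic rate r = 0.0855 per year.
With n = 25: PMT = 500,000 / ([((1+r)^n − 1)/r] × (1+r)) = €5,812.26

€5,812.26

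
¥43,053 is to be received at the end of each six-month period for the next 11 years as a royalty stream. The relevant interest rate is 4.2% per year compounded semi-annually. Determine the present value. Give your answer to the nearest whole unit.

¥752,313

This is an ordinary annuity: 22 payments of ¥43,053 at the end of each six-month period.
Periodic rate r = 0.042/2 per half-year; n is counted in half-years.
PV = PMT × [(1 − (1+r)^−n)/r] = 43,053 × [1 − (1+r)^−22] / r = ¥752,313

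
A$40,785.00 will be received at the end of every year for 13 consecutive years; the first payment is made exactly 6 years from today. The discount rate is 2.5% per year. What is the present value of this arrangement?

A$395,921.82

Ordinary annuity of 13 payments, first payment at period 6.
Periodic rate r = 0.025 per year.
The ordinary-annuity PV formula values the stream one period before the first payment (period 5); discount that back 5 periods:
PV₀ = 40,785 × [1 − (1+r)^−13] / r × (1+r)^−5 = A$395,921.82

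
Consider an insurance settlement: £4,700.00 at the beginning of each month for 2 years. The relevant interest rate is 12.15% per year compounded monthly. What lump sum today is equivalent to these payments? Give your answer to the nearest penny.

£100,704.92

This is an annuity due: 24 payments of £4,700.00 at the beginning of each month.
Periodic rate r = 0.1215/12 per month; n is counted in months.
PV = PMT × [(1 − (1+r)^−n)/r] × (1+r) = 4,700 × [1 − (1+r)^−24] / r × (1+r) = £100,704.92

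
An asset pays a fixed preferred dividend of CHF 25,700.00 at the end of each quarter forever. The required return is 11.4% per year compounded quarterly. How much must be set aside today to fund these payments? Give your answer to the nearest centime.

Periodic rate r = 0.114/4 per quarter.
Level perpetuity: PV = PMT / r = 25,700 / (0.114/4) = CHF 901,754.39.

CHF 901,754.39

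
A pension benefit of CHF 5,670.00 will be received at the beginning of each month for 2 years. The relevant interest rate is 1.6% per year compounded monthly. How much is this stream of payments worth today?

CHF 134,016.42

This is an annuity due: 24 payments of CHF 5,670.00 at the beginning of each month.
Periodic rate r = 0.016/12 per month; n is counted in months.
PV = PMT × [(1 − (1+r)^−n)/r] × (1+r) = 5,670 × [1 − (1+r)^−24] / r × (1+r) = CHF 134,016.42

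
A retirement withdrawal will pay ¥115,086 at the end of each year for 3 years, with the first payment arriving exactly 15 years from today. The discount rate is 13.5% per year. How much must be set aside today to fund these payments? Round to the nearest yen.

¥45,764

Ordinary annuity of 3 payments, first payment at period 15.
Periodic rate r = 0.135 per year.
The ordinary-annuity PV formula values the stream one period before the first payment (period 14); discount that back 14 periods:
PV₀ = 115,086 × [1 − (1+r)^−3] / r × (1+r)^−14 = ¥45,764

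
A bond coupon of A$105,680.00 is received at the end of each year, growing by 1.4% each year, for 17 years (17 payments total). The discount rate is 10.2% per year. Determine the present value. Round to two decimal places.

A$909,120.53

Periodic rate r = 0.102 per year.
Growing ordinary annuity: PV = PMT₁ × [1 − ((1+g)/(1+r))^n] / (r − g) = 105,680 × [1 − ((1+0.014)/(1+r))^17] / (r − 0.014) = A$909,120.53.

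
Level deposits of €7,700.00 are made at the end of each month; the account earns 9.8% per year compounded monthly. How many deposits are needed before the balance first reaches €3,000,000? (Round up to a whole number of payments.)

176 payments

Periodic rate r = 0.098/12 per month; n is counted in months.
Ordinary annuity FV: 3,000,000 = 7,700 × [((1+r)^n − 1)/r].
(1+r)^n = 1 + 3,000,000 × r / 7,700, so n = ln(1 + 3,000,000·r/7,700) / ln(1+r) = 175.91.
Round up to a whole number of payments: n = 176.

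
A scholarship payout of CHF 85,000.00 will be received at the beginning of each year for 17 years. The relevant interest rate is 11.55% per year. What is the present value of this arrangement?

This is an annuity due: 17 payments of CHF 85,000.00 at the beginning of each year.
Periodic rate r = 0.1155 per year.
PV = PMT × [(1 − (1+r)^−n)/r] × (1+r) = 85,000 × [1 − (1+r)^−17] / r × (1+r) = CHF 692,897.20

CHF 692,897.20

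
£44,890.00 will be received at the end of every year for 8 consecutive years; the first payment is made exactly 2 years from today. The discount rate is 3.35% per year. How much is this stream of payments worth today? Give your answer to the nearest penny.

£300,447.80

Ordinary annuity of 8 payments, first payment at period 2.
Periodic rate r = 0.0335 per year.
The ordinary-annuity PV formula values the stream one period before the first payment (period 1); discount that back 1 periods:
PV₀ = 44,890 × [1 − (1+r)^−8] / r × (1+r)^−1 = £300,447.80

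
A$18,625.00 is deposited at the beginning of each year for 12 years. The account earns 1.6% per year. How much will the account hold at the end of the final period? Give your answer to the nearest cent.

A$248,163.80

This is an annuity due: 12 deposits of A$18,625.00 at the beginning of each year.
Periodic rate r = 0.016 per year.
FV = PMT × [((1+r)^n − 1)/r] × (1+r) = 18,625 × [(1+r)^12 − 1] / r × (1+r) = A$248,163.80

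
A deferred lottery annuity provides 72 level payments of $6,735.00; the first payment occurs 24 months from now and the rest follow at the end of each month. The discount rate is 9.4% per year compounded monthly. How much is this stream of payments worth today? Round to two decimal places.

Ordinary annuity of 72 payments, first payment at period 24.
Periodic rate r = 0.094/12 per month; n is counted in months.
The ordinary-annuity PV formula values the stream one period before the first payment (period 23); discount that back 23 periods:
PV₀ = 6,735 × [1 − (1+r)^−72] / r × (1+r)^−23 = $308,842.23

$308,842.23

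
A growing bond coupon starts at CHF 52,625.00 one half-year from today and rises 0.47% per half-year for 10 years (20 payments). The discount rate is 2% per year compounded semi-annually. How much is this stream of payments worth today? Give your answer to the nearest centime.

CHF 991,729.77

Periodic rate r = 0.02/2 per half-year; n is counted in half-years.
Growing ordinary annuity: PV = PMT₁ × [1 − ((1+g)/(1+r))^n] / (r − g) = 52,625 × [1 − ((1+0.0047)/(1+r))^20] / (r − 0.0047) = CHF 991,729.77.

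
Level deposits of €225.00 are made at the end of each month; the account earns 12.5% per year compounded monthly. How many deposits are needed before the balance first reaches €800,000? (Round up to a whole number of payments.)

Periodic rate r = 0.125/12 per month; n is counted in months.
Ordinary annuity FV: 800,000 = 225 × [((1+r)^n − 1)/r].
(1+r)^n = 1 + 800,000 × r / 225, so n = ln(1 + 800,000·r/225) / ln(1+r) = 351.12.
Round up to a whole number of payments: n = 352.

352 payments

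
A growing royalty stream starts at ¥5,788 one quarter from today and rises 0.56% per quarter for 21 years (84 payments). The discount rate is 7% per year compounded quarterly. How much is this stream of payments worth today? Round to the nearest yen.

¥305,331

Periodic rate r = 0.07/4 per quarter; n is counted in quarters.
Growing ordinary annuity: PV = PMT₁ × [1 − ((1+g)/(1+r))^n] / (r − g) = 5,788 × [1 − ((1+0.0056)/(1+r))^84] / (r − 0.0056) = ¥305,331.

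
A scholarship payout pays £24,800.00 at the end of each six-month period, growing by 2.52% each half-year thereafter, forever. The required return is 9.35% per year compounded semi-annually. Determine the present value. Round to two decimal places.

£1,150,812.06

Periodic rate r = 0.0935/2 per half-year.
Growing perpetuity (Gordon): PV = PMT₁ / (r − g) = 24,800 / (r − 0.0252) = £1,150,812.06.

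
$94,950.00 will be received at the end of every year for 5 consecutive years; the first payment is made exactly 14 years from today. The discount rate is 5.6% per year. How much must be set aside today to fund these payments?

$199,127.32

Ordinary annuity of 5 payments, first payment at period 14.
Periodic rate r = 0.056 per year.
The ordinary-annuity PV formula values the stream one period before the first payment (period 13); discount that back 13 periods:
PV₀ = 94,950 × [1 − (1+r)^−5] / r × (1+r)^−13 = $199,127.32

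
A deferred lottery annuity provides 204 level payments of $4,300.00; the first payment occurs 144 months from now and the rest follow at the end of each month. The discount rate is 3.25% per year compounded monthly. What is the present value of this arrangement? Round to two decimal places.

$457,323.15

Ordinary annuity of 204 payments, first payment at period 144.
Periodic rate r = 0.0325/12 per month; n is counted in months.
The ordinary-annuity PV formula values the stream one period before the first payment (period 143); discount that back 143 periods:
PV₀ = 4,300 × [1 − (1+r)^−204] / r × (1+r)^−143 = $457,323.15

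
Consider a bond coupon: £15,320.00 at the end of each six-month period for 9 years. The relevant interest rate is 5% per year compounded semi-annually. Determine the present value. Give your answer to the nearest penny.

This is an ordinary annuity: 18 payments of £15,320.00 at the end of each six-month period.
Periodic rate r = 0.05/2 per half-year; n is counted in half-years.
PV = PMT × [(1 − (1+r)^−n)/r] = 15,320 × [1 − (1+r)^−18] / r = £219,893.53

£219,893.53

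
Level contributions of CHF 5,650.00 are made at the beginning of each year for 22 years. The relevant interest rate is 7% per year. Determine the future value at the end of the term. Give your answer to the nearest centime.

This is an annuity due: 22 deposits of CHF 5,650.00 at the beginning of each year.
Periodic rate r = 0.07 per year.
FV = PMT × [((1+r)^n − 1)/r] × (1+r) = 5,650 × [(1+r)^22 − 1] / r × (1+r) = CHF 296,264.20

CHF 296,264.20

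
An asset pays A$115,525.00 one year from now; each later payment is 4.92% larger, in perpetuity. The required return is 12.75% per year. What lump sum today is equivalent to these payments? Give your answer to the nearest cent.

A$1,475,415.07

Periodic rate r = 0.1275 per year.
Growing perpetuity (Gordon): PV = PMT₁ / (r − g) = 115,525 / (r − 0.0492) = A$1,475,415.07.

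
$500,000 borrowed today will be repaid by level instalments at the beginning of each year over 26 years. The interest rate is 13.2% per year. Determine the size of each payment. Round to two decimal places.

Level annuity due; solve PV = PMT × [(1 − (1+r)^−n)/r] × (1+r) for PMT.
Periodic rate r = 0.132 per year.
With n = 26: PMT = 500,000 / ([(1 − (1+r)^−n)/r] × (1+r)) = $60,721.20

$60,721.20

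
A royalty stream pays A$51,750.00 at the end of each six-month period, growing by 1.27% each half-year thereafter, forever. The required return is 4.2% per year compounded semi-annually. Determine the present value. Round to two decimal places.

Periodic rate r = 0.042/2 per half-year.
Growing perpetuity (Gordon): PV = PMT₁ / (r − g) = 51,750 / (r − 0.0127) = A$6,234,939.76.

A$6,234,939.76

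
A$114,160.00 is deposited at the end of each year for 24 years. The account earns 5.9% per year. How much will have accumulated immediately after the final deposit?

This is an ordinary annuity: 24 deposits of A$114,160.00 at the end of each year.
Periodic rate r = 0.059 per year.
FV = PMT × [((1+r)^n − 1)/r] = 114,160 × [(1+r)^24 − 1] / r = A$5,723,959.91

A$5,723,959.91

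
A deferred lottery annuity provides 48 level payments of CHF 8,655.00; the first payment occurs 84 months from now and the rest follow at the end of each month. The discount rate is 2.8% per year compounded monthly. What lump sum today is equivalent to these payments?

CHF 323,538.53

Ordinary annuity of 48 payments, first payment at period 84.
Periodic rate r = 0.028/12 per month; n is counted in months.
The ordinary-annuity PV formula values the stream one period before the first payment (period 83); discount that back 83 periods:
PV₀ = 8,655 × [1 − (1+r)^−48] / r × (1+r)^−83 = CHF 323,538.53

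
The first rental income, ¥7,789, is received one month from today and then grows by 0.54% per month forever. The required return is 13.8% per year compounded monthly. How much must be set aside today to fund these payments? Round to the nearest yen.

¥1,276,885

Periodic rate r = 0.138/12 per month.
Growing perpetuity (Gordon): PV = PMT₁ / (r − g) = 7,789 / (r − 0.0054) = ¥1,276,885.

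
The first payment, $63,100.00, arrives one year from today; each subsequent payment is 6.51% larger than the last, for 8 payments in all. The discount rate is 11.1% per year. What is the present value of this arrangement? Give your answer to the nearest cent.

Periodic rate r = 0.111 per year.
Growing ordinary annuity: PV = PMT₁ × [1 − ((1+g)/(1+r))^n] / (r − g) = 63,100 × [1 − ((1+0.0651)/(1+r))^8] / (r − 0.0651) = $393,821.92.

$393,821.92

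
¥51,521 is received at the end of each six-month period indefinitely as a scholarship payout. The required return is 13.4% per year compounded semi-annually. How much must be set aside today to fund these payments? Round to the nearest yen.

Periodic rate r = 0.134/2 per half-year.
Level perpetuity: PV = PMT / r = 51,521 / (0.134/2) = ¥768,970.

¥768,970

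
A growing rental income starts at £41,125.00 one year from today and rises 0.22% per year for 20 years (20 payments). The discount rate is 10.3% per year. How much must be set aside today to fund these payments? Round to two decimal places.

£347,976.18

Periodic rate r = 0.103 per year.
Growing ordinary annuity: PV = PMT₁ × [1 − ((1+g)/(1+r))^n] / (r − g) = 41,125 × [1 − ((1+0.0022)/(1+r))^20] / (r − 0.0022) = £347,976.18.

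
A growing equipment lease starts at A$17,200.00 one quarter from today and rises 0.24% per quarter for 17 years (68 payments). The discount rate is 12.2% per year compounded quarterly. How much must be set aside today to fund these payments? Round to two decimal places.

Periodic rate r = 0.122/4 per quarter; n is counted in quarters.
Growing ordinary annuity: PV = PMT₁ × [1 − ((1+g)/(1+r))^n] / (r − g) = 17,200 × [1 − ((1+0.0024)/(1+r))^68] / (r − 0.0024) = A$518,698.90.

A$518,698.90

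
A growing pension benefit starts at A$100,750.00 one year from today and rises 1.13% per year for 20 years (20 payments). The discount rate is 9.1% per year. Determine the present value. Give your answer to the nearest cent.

A$986,852.47

Periodic rate r = 0.091 per year.
Growing ordinary annuity: PV = PMT₁ × [1 − ((1+g)/(1+r))^n] / (r − g) = 100,750 × [1 − ((1+0.0113)/(1+r))^20] / (r − 0.0113) = A$986,852.47.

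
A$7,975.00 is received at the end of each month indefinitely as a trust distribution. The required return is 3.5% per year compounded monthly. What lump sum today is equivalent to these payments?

A$2,734,285.71

Periodic rate r = 0.035/12 per month.
Level perpetuity: PV = PMT / r = 7,975 / (0.035/12) = A$2,734,285.71.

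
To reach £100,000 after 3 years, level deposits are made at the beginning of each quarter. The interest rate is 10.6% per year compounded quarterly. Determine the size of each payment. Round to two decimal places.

Level annuity due; solve FV = PMT × [((1+r)^n − 1)/r] × (1+r) for PMT.
Periodic rate r = 0.106/4 per quarter; n is counted in quarters.
With n = 12: PMT = 100,000 / ([((1+r)^n − 1)/r] × (1+r)) = £7,001.92

£7,001.92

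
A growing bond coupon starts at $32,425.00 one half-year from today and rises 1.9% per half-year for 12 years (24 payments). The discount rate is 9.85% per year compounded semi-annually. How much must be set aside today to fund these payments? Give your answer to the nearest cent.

Periodic rate r = 0.0985/2 per half-year; n is counted in half-years.
Growing ordinary annuity: PV = PMT₁ × [1 − ((1+g)/(1+r))^n] / (r − g) = 32,425 × [1 − ((1+0.019)/(1+r))^24] / (r − 0.019) = $540,723.47.

$540,723.47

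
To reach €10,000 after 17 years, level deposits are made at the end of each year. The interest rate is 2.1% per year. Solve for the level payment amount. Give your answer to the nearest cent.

Level ordinary annuity; solve FV = PMT × [((1+r)^n − 1)/r] for PMT.
Periodic rate r = 0.021 per year.
With n = 17: PMT = 10,000 / ([((1+r)^n − 1)/r]) = €495.56

€495.56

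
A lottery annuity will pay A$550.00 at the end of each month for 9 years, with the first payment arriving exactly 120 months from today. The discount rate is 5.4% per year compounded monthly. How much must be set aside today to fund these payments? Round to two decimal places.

Ordinary annuity of 108 payments, first payment at period 120.
Periodic rate r = 0.054/12 per month; n is counted in months.
The ordinary-annuity PV formula values the stream one period before the first payment (period 119); discount that back 119 periods:
PV₀ = 550 × [1 − (1+r)^−108] / r × (1+r)^−119 = A$27,524.41

A$27,524.41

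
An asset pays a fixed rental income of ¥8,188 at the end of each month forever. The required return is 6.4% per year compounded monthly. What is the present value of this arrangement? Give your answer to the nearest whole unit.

Periodic rate r = 0.064/12 per month.
Level perpetuity: PV = PMT / r = 8,188 / (0.064/12) = ¥1,535,250.

¥1,535,250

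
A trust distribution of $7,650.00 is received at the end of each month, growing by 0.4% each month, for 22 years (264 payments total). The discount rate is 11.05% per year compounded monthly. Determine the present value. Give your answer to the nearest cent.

$1,094,064.99

Periodic rate r = 0.1105/12 per month; n is counted in months.
Growing ordinary annuity: PV = PMT₁ × [1 − ((1+g)/(1+r))^n] / (r − g) = 7,650 × [1 − ((1+0.004)/(1+r))^264] / (r − 0.004) = $1,094,064.99.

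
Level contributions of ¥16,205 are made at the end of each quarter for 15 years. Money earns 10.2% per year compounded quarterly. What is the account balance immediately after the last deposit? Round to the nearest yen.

¥2,243,557

This is an ordinary annuity: 60 deposits of ¥16,205 at the end of each quarter.
Periodic rate r = 0.102/4 per quarter; n is counted in quarters.
FV = PMT × [((1+r)^n − 1)/r] = 16,205 × [(1+r)^60 − 1] / r = ¥2,243,557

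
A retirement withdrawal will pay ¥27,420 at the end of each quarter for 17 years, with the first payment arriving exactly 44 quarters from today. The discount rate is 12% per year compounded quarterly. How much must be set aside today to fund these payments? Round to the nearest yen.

Ordinary annuity of 68 payments, first payment at period 44.
Periodic rate r = 0.12/4 per quarter; n is counted in quarters.
The ordinary-annuity PV formula values the stream one period before the first payment (period 43); discount that back 43 periods:
PV₀ = 27,420 × [1 − (1+r)^−68] / r × (1+r)^−43 = ¥222,059

¥222,059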